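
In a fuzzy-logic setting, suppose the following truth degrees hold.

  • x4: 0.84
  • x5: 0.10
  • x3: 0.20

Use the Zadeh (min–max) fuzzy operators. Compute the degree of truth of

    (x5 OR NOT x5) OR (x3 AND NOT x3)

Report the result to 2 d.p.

NOT x5 = 1 − 0.10 = 0.90
x5 OR NOT x5 = max(a, b) on (0.10, 0.90) = 0.90
NOT x3 = 1 − 0.20 = 0.80
x3 AND NOT x3 = min(a, b) on (0.20, 0.80) = 0.20
(x5 OR NOT x5) OR (x3 AND NOT x3) = max(a, b) on (0.90, 0.20) = 0.90

0.90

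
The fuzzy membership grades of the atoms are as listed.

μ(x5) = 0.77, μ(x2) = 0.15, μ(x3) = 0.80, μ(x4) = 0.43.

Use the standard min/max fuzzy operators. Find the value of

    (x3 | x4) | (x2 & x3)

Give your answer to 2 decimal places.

x3 | x4 = max(a, b) on (0.80, 0.43) = 0.80
x2 & x3 = min(a, b) on (0.15, 0.80) = 0.15
(x3 | x4) | (x2 & x3) = max(a, b) on (0.80, 0.15) = 0.80

0.80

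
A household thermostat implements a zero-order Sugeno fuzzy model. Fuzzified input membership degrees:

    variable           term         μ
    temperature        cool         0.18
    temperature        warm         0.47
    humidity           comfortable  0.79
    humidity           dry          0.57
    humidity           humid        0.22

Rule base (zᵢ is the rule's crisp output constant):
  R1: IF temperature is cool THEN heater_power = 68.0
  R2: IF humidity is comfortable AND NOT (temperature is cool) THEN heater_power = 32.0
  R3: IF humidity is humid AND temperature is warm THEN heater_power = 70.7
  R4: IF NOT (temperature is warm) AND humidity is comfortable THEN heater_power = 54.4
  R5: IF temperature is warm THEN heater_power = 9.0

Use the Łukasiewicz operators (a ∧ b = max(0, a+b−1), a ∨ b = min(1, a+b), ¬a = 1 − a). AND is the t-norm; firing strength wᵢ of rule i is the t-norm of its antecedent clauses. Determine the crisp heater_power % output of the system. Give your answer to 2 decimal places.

R1 (z=68.0): cool=0.18 → w = 0.18
R2 (z=32.0): comfortable=0.79, ¬cool=1−0.18=0.82; AND[max(0, a+b−1)] → w = 0.61
R3 (z=70.7): humid=0.22, warm=0.47; AND[max(0, a+b−1)] → w = 0.00
R4 (z=54.4): ¬warm=1−0.47=0.53, comfortable=0.79; AND[max(0, a+b−1)] → w = 0.32
R5 (z=9.0): warm=0.47 → w = 0.47
Weighted average = (0.18·68.0 + 0.61·32.0 + 0.00·70.7 + 0.32·54.4 + 0.47·9.0) / (0.18 + 0.61 + 0.00 + 0.32 + 0.47)
  = 53.3980 / 1.5800 = 33.80

33.80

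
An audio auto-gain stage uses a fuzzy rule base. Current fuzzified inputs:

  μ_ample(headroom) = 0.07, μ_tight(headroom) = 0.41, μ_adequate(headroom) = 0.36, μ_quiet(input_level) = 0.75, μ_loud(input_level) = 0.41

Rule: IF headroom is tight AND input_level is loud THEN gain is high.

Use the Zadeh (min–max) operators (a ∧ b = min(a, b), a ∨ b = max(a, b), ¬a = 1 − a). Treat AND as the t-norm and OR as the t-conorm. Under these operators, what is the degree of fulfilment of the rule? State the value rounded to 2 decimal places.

firing strength: tight=0.41, loud=0.41; AND[min(a, b)] → w = 0.41

0.41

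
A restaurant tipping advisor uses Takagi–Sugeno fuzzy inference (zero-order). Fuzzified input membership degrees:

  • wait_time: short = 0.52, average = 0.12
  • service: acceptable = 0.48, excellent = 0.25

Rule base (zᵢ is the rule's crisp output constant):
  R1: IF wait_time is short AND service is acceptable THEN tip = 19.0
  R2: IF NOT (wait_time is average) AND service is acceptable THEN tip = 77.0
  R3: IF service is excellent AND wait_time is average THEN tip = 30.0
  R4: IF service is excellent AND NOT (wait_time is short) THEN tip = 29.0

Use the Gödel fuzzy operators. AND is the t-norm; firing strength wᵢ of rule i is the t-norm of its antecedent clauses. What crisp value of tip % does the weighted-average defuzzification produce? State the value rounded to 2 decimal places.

42.80

R1 (z=19.0): short=0.52, acceptable=0.48; AND[min(a, b)] → w = 0.48
R2 (z=77.0): ¬average=1−0.12=0.88, acceptable=0.48; AND[min(a, b)] → w = 0.48
R3 (z=30.0): excellent=0.25, average=0.12; AND[min(a, b)] → w = 0.12
R4 (z=29.0): excellent=0.25, ¬short=1−0.52=0.48; AND[min(a, b)] → w = 0.25
Weighted average = (0.48·19.0 + 0.48·77.0 + 0.12·30.0 + 0.25·29.0) / (0.48 + 0.48 + 0.12 + 0.25)
  = 56.9300 / 1.3300 = 42.80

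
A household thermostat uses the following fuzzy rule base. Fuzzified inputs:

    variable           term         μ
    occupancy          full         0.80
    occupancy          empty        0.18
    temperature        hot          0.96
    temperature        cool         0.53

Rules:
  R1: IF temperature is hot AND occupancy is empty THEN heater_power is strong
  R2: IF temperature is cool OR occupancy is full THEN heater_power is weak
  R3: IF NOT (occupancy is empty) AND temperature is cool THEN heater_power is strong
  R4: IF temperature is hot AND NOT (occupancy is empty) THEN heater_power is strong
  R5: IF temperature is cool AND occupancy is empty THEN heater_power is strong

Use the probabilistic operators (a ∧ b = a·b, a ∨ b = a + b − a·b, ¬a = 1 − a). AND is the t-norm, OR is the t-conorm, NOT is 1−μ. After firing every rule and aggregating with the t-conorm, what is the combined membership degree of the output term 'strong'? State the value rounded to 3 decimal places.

R1: hot=0.96, empty=0.18; AND[a·b] → w = 0.1728
R2: cool=0.53, full=0.80; OR[a + b − a·b] → w = 0.9060
R3: ¬empty=1−0.18=0.82, cool=0.53; AND[a·b] → w = 0.4346
R4: hot=0.96, ¬empty=1−0.18=0.82; AND[a·b] → w = 0.7872
R5: cool=0.53, empty=0.18; AND[a·b] → w = 0.0954
Rules with consequent 'strong': {R1, R3, R4, R5} → strengths 0.1728, 0.4346, 0.7872, 0.0954
Aggregate via t-conorm [a + b − a·b]: 0.9100

0.910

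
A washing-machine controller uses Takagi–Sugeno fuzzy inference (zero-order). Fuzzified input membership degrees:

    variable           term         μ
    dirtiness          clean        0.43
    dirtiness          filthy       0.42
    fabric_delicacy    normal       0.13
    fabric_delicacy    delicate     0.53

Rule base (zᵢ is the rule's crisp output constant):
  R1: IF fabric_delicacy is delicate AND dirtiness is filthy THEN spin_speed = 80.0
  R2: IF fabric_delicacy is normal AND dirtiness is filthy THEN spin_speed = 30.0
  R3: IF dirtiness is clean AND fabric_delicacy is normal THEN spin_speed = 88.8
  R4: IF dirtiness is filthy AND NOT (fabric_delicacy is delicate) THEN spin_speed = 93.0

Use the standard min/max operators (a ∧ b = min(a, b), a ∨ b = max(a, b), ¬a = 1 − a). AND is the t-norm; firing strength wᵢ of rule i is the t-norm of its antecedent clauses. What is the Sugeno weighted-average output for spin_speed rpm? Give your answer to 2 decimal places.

R1 (z=80.0): delicate=0.53, filthy=0.42; AND[min(a, b)] → w = 0.42
R2 (z=30.0): normal=0.13, filthy=0.42; AND[min(a, b)] → w = 0.13
R3 (z=88.8): clean=0.43, normal=0.13; AND[min(a, b)] → w = 0.13
R4 (z=93.0): filthy=0.42, ¬delicate=1−0.53=0.47; AND[min(a, b)] → w = 0.42
Weighted average = (0.42·80.0 + 0.13·30.0 + 0.13·88.8 + 0.42·93.0) / (0.42 + 0.13 + 0.13 + 0.42)
  = 88.1040 / 1.1000 = 80.09

80.09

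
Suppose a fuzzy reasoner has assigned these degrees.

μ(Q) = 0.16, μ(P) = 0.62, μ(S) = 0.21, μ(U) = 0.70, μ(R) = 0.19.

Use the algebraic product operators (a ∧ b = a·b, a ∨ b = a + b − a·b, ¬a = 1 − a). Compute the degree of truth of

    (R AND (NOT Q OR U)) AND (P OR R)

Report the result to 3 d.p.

0.125

NOT Q = 1 − 0.1600 = 0.8400
NOT Q OR U = a + b − a·b on (0.8400, 0.7000) = 0.9520
R AND (NOT Q OR U) = a·b on (0.1900, 0.9520) = 0.1809
P OR R = a + b − a·b on (0.6200, 0.1900) = 0.6922
(R AND (NOT Q OR U)) AND (P OR R) = a·b on (0.1809, 0.6922) = 0.1252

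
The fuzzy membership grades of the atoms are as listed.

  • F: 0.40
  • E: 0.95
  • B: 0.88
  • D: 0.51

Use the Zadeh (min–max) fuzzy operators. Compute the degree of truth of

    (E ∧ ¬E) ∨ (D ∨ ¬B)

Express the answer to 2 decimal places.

¬E = 1 − 0.95 = 0.05
E ∧ ¬E = min(a, b) on (0.95, 0.05) = 0.05
¬B = 1 − 0.88 = 0.12
D ∨ ¬B = max(a, b) on (0.51, 0.12) = 0.51
(E ∧ ¬E) ∨ (D ∨ ¬B) = max(a, b) on (0.05, 0.51) = 0.51

0.51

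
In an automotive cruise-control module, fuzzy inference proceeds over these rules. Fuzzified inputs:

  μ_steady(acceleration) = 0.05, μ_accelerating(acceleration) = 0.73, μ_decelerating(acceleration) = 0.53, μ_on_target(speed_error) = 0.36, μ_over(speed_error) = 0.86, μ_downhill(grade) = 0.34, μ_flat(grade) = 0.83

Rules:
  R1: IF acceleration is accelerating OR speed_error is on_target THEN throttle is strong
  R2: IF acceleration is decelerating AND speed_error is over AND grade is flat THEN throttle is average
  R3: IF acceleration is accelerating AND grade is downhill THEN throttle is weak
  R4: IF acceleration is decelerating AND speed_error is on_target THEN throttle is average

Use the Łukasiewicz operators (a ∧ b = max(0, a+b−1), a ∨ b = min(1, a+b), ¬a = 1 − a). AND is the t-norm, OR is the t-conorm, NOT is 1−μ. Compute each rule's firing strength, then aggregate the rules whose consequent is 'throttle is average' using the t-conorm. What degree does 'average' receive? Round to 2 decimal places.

0.22

R1: accelerating=0.73, on_target=0.36; OR[min(1, a+b)] → w = 1.00
R2: decelerating=0.53, over=0.86, flat=0.83; AND[max(0, a+b−1)] → w = 0.22
R3: accelerating=0.73, downhill=0.34; AND[max(0, a+b−1)] → w = 0.07
R4: decelerating=0.53, on_target=0.36; AND[max(0, a+b−1)] → w = 0.00
Rules with consequent 'average': {R2, R4} → strengths 0.22, 0.00
Aggregate via t-conorm [min(1, a+b)]: 0.22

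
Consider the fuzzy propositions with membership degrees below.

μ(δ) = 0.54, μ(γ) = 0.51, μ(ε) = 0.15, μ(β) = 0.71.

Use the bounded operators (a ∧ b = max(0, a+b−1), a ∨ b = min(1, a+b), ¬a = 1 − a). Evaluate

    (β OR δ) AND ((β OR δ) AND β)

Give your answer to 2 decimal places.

0.71

β OR δ = min(1, a+b) on (0.71, 0.54) = 1.00
β OR δ = min(1, a+b) on (0.71, 0.54) = 1.00
(β OR δ) AND β = max(0, a+b−1) on (1.00, 0.71) = 0.71
(β OR δ) AND ((β OR δ) AND β) = max(0, a+b−1) on (1.00, 0.71) = 0.71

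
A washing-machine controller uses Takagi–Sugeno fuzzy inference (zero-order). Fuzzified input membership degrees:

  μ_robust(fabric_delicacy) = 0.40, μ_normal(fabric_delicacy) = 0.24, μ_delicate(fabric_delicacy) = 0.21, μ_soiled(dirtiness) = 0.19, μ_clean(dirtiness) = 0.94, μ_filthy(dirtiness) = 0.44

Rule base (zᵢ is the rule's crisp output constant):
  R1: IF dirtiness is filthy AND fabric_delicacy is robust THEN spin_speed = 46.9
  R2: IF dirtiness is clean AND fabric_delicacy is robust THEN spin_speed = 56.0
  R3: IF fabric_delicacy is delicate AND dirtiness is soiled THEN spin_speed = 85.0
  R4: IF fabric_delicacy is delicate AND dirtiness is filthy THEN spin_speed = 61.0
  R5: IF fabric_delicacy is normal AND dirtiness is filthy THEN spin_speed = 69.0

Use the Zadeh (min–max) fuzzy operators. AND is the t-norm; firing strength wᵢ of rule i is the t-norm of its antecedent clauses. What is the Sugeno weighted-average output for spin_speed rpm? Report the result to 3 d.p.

R1 (z=46.9): filthy=0.44, robust=0.40; AND[min(a, b)] → w = 0.40
R2 (z=56.0): clean=0.94, robust=0.40; AND[min(a, b)] → w = 0.40
R3 (z=85.0): delicate=0.21, soiled=0.19; AND[min(a, b)] → w = 0.19
R4 (z=61.0): delicate=0.21, filthy=0.44; AND[min(a, b)] → w = 0.21
R5 (z=69.0): normal=0.24, filthy=0.44; AND[min(a, b)] → w = 0.24
Weighted average = (0.40·46.9 + 0.40·56.0 + 0.19·85.0 + 0.21·61.0 + 0.24·69.0) / (0.40 + 0.40 + 0.19 + 0.21 + 0.24)
  = 86.6800 / 1.4400 = 60.194

60.194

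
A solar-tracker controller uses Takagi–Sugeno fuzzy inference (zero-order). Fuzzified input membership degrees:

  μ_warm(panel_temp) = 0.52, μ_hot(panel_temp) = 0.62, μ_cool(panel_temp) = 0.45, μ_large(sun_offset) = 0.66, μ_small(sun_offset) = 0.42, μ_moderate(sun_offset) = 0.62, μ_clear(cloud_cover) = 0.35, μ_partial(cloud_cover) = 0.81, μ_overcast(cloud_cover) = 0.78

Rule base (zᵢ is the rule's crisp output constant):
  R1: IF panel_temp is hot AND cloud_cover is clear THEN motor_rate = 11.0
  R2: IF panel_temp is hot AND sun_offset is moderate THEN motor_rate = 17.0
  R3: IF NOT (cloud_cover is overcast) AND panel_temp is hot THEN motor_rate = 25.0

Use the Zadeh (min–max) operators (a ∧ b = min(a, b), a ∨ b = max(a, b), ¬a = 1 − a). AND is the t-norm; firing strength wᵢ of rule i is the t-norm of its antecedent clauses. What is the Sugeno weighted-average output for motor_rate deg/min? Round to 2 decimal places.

R1 (z=11.0): hot=0.62, clear=0.35; AND[min(a, b)] → w = 0.35
R2 (z=17.0): hot=0.62, moderate=0.62; AND[min(a, b)] → w = 0.62
R3 (z=25.0): ¬overcast=1−0.78=0.22, hot=0.62; AND[min(a, b)] → w = 0.22
Weighted average = (0.35·11.0 + 0.62·17.0 + 0.22·25.0) / (0.35 + 0.62 + 0.22)
  = 19.8900 / 1.1900 = 16.71

16.71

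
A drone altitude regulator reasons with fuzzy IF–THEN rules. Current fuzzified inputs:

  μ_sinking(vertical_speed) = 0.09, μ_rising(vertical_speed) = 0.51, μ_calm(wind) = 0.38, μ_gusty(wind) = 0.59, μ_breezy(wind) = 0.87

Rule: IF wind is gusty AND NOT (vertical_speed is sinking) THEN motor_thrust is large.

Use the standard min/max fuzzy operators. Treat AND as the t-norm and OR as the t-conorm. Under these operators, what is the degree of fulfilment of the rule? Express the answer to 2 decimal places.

0.59

firing strength: gusty=0.59, ¬sinking=1−0.09=0.91; AND[min(a, b)] → w = 0.59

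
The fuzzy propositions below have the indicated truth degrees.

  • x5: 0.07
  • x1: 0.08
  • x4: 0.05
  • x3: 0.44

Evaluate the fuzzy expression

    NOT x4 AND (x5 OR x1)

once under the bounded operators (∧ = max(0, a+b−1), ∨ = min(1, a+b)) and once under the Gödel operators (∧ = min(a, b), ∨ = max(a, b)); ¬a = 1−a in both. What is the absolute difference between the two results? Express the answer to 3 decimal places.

0.020

Under bounded:
  NOT x4 = 1 − 0.05 = 0.95
  x5 OR x1 = min(1, a+b) on (0.07, 0.08) = 0.15
  NOT x4 AND (x5 OR x1) = max(0, a+b−1) on (0.95, 0.15) = 0.10
  → value = 0.1000
Under Gödel:
  NOT x4 = 1 − 0.05 = 0.95
  x5 OR x1 = max(a, b) on (0.07, 0.08) = 0.08
  NOT x4 AND (x5 OR x1) = min(a, b) on (0.95, 0.08) = 0.08
  → value = 0.0800
|0.1000 − 0.0800| = 0.020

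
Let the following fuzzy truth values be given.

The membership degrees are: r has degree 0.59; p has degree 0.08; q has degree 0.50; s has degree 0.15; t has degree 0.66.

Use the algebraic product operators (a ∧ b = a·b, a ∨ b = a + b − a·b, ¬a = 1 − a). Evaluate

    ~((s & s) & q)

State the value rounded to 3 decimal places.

0.989

s & s = a·b on (0.1500, 0.1500) = 0.0225
(s & s) & q = a·b on (0.0225, 0.5000) = 0.0112
~((s & s) & q) = 1 − 0.0112 = 0.9888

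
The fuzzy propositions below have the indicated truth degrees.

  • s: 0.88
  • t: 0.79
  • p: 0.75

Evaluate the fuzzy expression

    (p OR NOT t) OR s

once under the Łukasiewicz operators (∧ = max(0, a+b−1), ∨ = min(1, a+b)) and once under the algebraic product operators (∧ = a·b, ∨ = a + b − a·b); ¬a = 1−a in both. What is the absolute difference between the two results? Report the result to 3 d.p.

0.024

Under Łukasiewicz:
  NOT t = 1 − 0.79 = 0.21
  p OR NOT t = min(1, a+b) on (0.75, 0.21) = 0.96
  (p OR NOT t) OR s = min(1, a+b) on (0.96, 0.88) = 1.00
  → value = 1.0000
Under algebraic product:
  NOT t = 1 − 0.7900 = 0.2100
  p OR NOT t = a + b − a·b on (0.7500, 0.2100) = 0.8025
  (p OR NOT t) OR s = a + b − a·b on (0.8025, 0.8800) = 0.9763
  → value = 0.9763
|1.0000 − 0.9763| = 0.024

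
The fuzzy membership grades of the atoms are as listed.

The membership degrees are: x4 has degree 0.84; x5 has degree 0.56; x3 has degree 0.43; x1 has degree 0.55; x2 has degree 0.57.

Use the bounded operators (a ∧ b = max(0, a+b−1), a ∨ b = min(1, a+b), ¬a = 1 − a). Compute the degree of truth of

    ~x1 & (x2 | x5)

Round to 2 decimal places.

0.45

~x1 = 1 − 0.55 = 0.45
x2 | x5 = min(1, a+b) on (0.57, 0.56) = 1.00
~x1 & (x2 | x5) = max(0, a+b−1) on (0.45, 1.00) = 0.45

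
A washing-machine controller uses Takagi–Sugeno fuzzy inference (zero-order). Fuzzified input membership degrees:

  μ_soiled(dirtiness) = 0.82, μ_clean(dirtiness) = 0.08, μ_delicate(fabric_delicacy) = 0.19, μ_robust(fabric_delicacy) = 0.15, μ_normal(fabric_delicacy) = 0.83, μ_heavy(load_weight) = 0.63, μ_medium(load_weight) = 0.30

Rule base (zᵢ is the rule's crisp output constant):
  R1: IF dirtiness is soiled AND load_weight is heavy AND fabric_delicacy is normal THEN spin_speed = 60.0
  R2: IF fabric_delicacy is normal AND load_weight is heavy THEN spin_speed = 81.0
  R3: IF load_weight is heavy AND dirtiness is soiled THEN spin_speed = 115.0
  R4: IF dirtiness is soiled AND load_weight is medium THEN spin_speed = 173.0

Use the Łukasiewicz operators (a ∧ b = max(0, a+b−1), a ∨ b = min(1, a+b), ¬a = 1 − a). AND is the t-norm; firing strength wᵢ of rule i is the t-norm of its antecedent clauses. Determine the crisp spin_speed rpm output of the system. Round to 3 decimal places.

R1 (z=60.0): soiled=0.82, heavy=0.63, normal=0.83; AND[max(0, a+b−1)] → w = 0.28
R2 (z=81.0): normal=0.83, heavy=0.63; AND[max(0, a+b−1)] → w = 0.46
R3 (z=115.0): heavy=0.63, soiled=0.82; AND[max(0, a+b−1)] → w = 0.45
R4 (z=173.0): soiled=0.82, medium=0.30; AND[max(0, a+b−1)] → w = 0.12
Weighted average = (0.28·60.0 + 0.46·81.0 + 0.45·115.0 + 0.12·173.0) / (0.28 + 0.46 + 0.45 + 0.12)
  = 126.5700 / 1.3100 = 96.618

96.618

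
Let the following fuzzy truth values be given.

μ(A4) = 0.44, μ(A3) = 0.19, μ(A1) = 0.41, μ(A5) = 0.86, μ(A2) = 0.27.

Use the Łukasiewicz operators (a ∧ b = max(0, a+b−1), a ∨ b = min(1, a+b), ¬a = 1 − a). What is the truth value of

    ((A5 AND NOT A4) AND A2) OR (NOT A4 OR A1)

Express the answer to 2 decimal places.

0.97

NOT A4 = 1 − 0.44 = 0.56
A5 AND NOT A4 = max(0, a+b−1) on (0.86, 0.56) = 0.42
(A5 AND NOT A4) AND A2 = max(0, a+b−1) on (0.42, 0.27) = 0.00
NOT A4 = 1 − 0.44 = 0.56
NOT A4 OR A1 = min(1, a+b) on (0.56, 0.41) = 0.97
((A5 AND NOT A4) AND A2) OR (NOT A4 OR A1) = min(1, a+b) on (0.00, 0.97) = 0.97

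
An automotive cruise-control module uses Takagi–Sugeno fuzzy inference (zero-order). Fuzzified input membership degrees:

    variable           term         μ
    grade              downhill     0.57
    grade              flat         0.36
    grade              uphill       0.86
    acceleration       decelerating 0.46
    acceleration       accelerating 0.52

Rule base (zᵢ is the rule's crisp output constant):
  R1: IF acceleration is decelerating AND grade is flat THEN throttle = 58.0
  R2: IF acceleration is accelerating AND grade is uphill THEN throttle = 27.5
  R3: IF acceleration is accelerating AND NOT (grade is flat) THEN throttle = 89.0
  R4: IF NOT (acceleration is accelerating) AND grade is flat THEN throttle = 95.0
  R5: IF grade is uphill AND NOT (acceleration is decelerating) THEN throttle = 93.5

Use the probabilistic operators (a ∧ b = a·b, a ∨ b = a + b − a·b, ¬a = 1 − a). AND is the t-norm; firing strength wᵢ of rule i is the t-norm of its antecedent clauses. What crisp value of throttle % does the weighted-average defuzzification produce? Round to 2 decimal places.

70.36

R1 (z=58.0): decelerating=0.46, flat=0.36; AND[a·b] → w = 0.1656
R2 (z=27.5): accelerating=0.52, uphill=0.86; AND[a·b] → w = 0.4472
R3 (z=89.0): accelerating=0.52, ¬flat=1−0.36=0.64; AND[a·b] → w = 0.3328
R4 (z=95.0): ¬accelerating=1−0.52=0.48, flat=0.36; AND[a·b] → w = 0.1728
R5 (z=93.5): uphill=0.86, ¬decelerating=1−0.46=0.54; AND[a·b] → w = 0.4644
Weighted average = (0.1656·58.0 + 0.4472·27.5 + 0.3328·89.0 + 0.1728·95.0 + 0.4644·93.5) / (0.1656 + 0.4472 + 0.3328 + 0.1728 + 0.4644)
  = 111.3594 / 1.5828 = 70.36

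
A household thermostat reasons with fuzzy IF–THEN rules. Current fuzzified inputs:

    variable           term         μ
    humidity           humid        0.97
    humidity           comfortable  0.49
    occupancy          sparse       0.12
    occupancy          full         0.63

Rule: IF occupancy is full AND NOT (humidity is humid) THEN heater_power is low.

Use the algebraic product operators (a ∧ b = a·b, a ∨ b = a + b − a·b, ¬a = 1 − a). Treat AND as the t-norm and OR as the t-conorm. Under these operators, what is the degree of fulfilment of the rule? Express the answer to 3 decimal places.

firing strength: full=0.63, ¬humid=1−0.97=0.03; AND[a·b] → w = 0.0189

0.019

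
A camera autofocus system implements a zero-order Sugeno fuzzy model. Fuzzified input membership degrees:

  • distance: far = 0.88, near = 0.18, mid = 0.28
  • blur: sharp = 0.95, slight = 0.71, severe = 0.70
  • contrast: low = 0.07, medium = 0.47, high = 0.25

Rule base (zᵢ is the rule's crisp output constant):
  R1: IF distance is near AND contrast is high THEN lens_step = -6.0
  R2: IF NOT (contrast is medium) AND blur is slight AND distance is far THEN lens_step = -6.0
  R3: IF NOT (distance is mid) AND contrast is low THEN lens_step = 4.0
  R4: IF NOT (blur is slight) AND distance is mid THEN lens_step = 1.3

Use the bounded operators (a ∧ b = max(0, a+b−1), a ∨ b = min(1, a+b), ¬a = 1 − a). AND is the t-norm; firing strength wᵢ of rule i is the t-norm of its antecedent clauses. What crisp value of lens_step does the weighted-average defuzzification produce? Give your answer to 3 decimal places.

R1 (z=-6.0): near=0.18, high=0.25; AND[max(0, a+b−1)] → w = 0.00
R2 (z=-6.0): ¬medium=1−0.47=0.53, slight=0.71, far=0.88; AND[max(0, a+b−1)] → w = 0.12
R3 (z=4.0): ¬mid=1−0.28=0.72, low=0.07; AND[max(0, a+b−1)] → w = 0.00
R4 (z=1.3): ¬slight=1−0.71=0.29, mid=0.28; AND[max(0, a+b−1)] → w = 0.00
Weighted average = (0.00·-6.0 + 0.12·-6.0 + 0.00·4.0 + 0.00·1.3) / (0.00 + 0.12 + 0.00 + 0.00)
  = -0.7200 / 0.1200 = -6.000

-6.000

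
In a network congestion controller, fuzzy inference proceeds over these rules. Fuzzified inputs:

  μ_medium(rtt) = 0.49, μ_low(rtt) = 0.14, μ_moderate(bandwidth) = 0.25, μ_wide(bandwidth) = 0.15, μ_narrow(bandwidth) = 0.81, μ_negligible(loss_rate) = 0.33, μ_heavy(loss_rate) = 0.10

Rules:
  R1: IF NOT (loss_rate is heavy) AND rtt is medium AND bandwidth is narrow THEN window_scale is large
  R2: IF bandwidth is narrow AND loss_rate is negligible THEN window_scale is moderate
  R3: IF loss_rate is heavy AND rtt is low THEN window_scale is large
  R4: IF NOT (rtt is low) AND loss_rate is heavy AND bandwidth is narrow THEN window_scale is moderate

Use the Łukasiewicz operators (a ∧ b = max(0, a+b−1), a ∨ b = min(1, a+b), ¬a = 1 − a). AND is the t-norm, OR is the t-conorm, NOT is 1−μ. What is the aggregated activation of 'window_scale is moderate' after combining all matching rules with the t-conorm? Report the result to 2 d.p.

0.14

R1: ¬heavy=1−0.10=0.90, medium=0.49, narrow=0.81; AND[max(0, a+b−1)] → w = 0.20
R2: narrow=0.81, negligible=0.33; AND[max(0, a+b−1)] → w = 0.14
R3: heavy=0.10, low=0.14; AND[max(0, a+b−1)] → w = 0.00
R4: ¬low=1−0.14=0.86, heavy=0.10, narrow=0.81; AND[max(0, a+b−1)] → w = 0.00
Rules with consequent 'moderate': {R2, R4} → strengths 0.14, 0.00
Aggregate via t-conorm [min(1, a+b)]: 0.14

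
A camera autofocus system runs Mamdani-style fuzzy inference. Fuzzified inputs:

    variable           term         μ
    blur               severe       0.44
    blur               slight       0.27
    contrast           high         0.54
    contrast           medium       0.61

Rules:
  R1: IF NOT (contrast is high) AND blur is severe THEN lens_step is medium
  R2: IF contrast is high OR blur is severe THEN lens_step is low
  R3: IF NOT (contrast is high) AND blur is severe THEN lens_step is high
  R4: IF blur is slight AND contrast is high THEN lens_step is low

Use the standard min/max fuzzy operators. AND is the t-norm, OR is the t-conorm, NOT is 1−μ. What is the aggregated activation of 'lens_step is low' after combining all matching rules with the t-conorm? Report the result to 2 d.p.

R1: ¬high=1−0.54=0.46, severe=0.44; AND[min(a, b)] → w = 0.44
R2: high=0.54, severe=0.44; OR[max(a, b)] → w = 0.54
R3: ¬high=1−0.54=0.46, severe=0.44; AND[min(a, b)] → w = 0.44
R4: slight=0.27, high=0.54; AND[min(a, b)] → w = 0.27
Rules with consequent 'low': {R2, R4} → strengths 0.54, 0.27
Aggregate via t-conorm [max(a, b)]: 0.54

0.54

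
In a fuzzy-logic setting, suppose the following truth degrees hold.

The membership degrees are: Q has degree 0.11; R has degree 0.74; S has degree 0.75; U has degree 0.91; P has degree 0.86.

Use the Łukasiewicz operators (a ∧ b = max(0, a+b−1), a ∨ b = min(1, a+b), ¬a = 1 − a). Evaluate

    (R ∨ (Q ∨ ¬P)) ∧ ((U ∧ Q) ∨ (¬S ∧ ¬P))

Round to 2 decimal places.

0.01

¬P = 1 − 0.86 = 0.14
Q ∨ ¬P = min(1, a+b) on (0.11, 0.14) = 0.25
R ∨ (Q ∨ ¬P) = min(1, a+b) on (0.74, 0.25) = 0.99
U ∧ Q = max(0, a+b−1) on (0.91, 0.11) = 0.02
¬S = 1 − 0.75 = 0.25
¬P = 1 − 0.86 = 0.14
¬S ∧ ¬P = max(0, a+b−1) on (0.25, 0.14) = 0.00
(U ∧ Q) ∨ (¬S ∧ ¬P) = min(1, a+b) on (0.02, 0.00) = 0.02
(R ∨ (Q ∨ ¬P)) ∧ ((U ∧ Q) ∨ (¬S ∧ ¬P)) = max(0, a+b−1) on (0.99, 0.02) = 0.01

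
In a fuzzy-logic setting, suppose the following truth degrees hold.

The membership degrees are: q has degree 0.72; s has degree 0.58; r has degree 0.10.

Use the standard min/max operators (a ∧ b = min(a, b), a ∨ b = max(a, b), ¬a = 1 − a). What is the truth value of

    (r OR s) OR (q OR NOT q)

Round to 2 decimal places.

0.72

r OR s = max(a, b) on (0.10, 0.58) = 0.58
NOT q = 1 − 0.72 = 0.28
q OR NOT q = max(a, b) on (0.72, 0.28) = 0.72
(r OR s) OR (q OR NOT q) = max(a, b) on (0.58, 0.72) = 0.72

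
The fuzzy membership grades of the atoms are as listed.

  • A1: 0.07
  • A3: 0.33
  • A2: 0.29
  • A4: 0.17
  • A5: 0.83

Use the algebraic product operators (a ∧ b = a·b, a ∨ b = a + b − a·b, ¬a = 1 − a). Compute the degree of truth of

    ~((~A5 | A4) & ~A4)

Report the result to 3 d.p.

0.742

~A5 = 1 − 0.8300 = 0.1700
~A5 | A4 = a + b − a·b on (0.1700, 0.1700) = 0.3111
~A4 = 1 − 0.1700 = 0.8300
(~A5 | A4) & ~A4 = a·b on (0.3111, 0.8300) = 0.2582
~((~A5 | A4) & ~A4) = 1 − 0.2582 = 0.7418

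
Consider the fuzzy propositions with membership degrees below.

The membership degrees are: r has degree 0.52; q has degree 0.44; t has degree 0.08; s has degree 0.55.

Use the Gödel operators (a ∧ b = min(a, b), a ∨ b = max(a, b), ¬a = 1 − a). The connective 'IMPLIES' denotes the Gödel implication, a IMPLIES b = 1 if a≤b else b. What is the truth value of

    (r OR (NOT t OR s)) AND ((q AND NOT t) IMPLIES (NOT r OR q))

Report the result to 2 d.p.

0.92

NOT t = 1 − 0.08 = 0.92
NOT t OR s = max(a, b) on (0.92, 0.55) = 0.92
r OR (NOT t OR s) = max(a, b) on (0.52, 0.92) = 0.92
NOT t = 1 − 0.08 = 0.92
q AND NOT t = min(a, b) on (0.44, 0.92) = 0.44
NOT r = 1 − 0.52 = 0.48
NOT r OR q = max(a, b) on (0.48, 0.44) = 0.48
(q AND NOT t) IMPLIES (NOT r OR q)  [Gödel: 1 if a≤b else b] with a=0.44, b=0.48 → 1.00
(r OR (NOT t OR s)) AND ((q AND NOT t) IMPLIES (NOT r OR q)) = min(a, b) on (0.92, 1.00) = 0.92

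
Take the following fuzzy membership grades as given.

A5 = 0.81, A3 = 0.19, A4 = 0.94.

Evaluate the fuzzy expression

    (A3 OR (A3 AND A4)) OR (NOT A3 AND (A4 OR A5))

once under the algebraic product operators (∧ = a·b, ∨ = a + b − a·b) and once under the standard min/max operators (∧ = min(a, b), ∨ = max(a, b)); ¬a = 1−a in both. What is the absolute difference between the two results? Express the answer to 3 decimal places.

Under algebraic product:
  A3 AND A4 = a·b on (0.1900, 0.9400) = 0.1786
  A3 OR (A3 AND A4) = a + b − a·b on (0.1900, 0.1786) = 0.3347
  NOT A3 = 1 − 0.1900 = 0.8100
  A4 OR A5 = a + b − a·b on (0.9400, 0.8100) = 0.9886
  NOT A3 AND (A4 OR A5) = a·b on (0.8100, 0.9886) = 0.8008
  (A3 OR (A3 AND A4)) OR (NOT A3 AND (A4 OR A5)) = a + b − a·b on (0.3347, 0.8008) = 0.8674
  → value = 0.8674
Under standard min/max:
  A3 AND A4 = min(a, b) on (0.19, 0.94) = 0.19
  A3 OR (A3 AND A4) = max(a, b) on (0.19, 0.19) = 0.19
  NOT A3 = 1 − 0.19 = 0.81
  A4 OR A5 = max(a, b) on (0.94, 0.81) = 0.94
  NOT A3 AND (A4 OR A5) = min(a, b) on (0.81, 0.94) = 0.81
  (A3 OR (A3 AND A4)) OR (NOT A3 AND (A4 OR A5)) = max(a, b) on (0.19, 0.81) = 0.81
  → value = 0.8100
|0.8674 − 0.8100| = 0.057

0.057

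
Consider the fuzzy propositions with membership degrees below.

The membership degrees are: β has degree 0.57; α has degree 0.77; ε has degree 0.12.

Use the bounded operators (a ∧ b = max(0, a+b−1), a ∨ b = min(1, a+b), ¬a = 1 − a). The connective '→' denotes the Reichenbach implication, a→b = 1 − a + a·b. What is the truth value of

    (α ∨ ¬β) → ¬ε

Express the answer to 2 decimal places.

¬β = 1 − 0.57 = 0.43
α ∨ ¬β = min(1, a+b) on (0.77, 0.43) = 1.00
¬ε = 1 − 0.12 = 0.88
(α ∨ ¬β) → ¬ε  [Reichenbach: 1 − a + a·b] with a=1.00, b=0.88 → 0.88

0.88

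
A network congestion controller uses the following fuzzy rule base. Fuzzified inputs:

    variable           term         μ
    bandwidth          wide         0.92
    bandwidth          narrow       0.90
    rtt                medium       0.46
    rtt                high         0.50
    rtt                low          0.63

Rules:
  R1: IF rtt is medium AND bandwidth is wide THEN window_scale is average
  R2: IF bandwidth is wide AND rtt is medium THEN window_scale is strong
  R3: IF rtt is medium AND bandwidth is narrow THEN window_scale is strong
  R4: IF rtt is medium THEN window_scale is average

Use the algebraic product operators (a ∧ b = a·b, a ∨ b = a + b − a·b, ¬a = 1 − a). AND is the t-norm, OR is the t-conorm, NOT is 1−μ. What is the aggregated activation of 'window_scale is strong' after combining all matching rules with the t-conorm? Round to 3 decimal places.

0.662

R1: medium=0.46, wide=0.92; AND[a·b] → w = 0.4232
R2: wide=0.92, medium=0.46; AND[a·b] → w = 0.4232
R3: medium=0.46, narrow=0.90; AND[a·b] → w = 0.4140
R4: medium=0.46 → w = 0.4600
Rules with consequent 'strong': {R2, R3} → strengths 0.4232, 0.4140
Aggregate via t-conorm [a + b − a·b]: 0.6620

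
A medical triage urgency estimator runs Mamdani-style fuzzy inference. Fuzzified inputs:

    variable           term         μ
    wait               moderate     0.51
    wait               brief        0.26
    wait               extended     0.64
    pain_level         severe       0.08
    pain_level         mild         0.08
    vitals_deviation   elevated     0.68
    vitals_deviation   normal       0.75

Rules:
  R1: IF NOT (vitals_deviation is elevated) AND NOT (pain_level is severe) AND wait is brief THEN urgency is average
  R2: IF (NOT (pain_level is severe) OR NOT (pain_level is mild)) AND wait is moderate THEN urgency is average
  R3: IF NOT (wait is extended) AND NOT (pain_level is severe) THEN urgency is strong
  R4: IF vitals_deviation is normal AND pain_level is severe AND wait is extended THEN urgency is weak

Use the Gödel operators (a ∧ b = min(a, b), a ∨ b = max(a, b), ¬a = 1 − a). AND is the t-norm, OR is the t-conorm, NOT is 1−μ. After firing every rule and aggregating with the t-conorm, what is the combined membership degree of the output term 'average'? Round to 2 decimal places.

0.51

R1: ¬elevated=1−0.68=0.32, ¬severe=1−0.08=0.92, brief=0.26; AND[min(a, b)] → w = 0.26
R2: (¬severe=1−0.08=0.92 OR ¬mild=1−0.08=0.92) = 0.92; AND[min(a, b)] with moderate=0.51 → w = 0.51
R3: ¬extended=1−0.64=0.36, ¬severe=1−0.08=0.92; AND[min(a, b)] → w = 0.36
R4: normal=0.75, severe=0.08, extended=0.64; AND[min(a, b)] → w = 0.08
Rules with consequent 'average': {R1, R2} → strengths 0.26, 0.51
Aggregate via t-conorm [max(a, b)]: 0.51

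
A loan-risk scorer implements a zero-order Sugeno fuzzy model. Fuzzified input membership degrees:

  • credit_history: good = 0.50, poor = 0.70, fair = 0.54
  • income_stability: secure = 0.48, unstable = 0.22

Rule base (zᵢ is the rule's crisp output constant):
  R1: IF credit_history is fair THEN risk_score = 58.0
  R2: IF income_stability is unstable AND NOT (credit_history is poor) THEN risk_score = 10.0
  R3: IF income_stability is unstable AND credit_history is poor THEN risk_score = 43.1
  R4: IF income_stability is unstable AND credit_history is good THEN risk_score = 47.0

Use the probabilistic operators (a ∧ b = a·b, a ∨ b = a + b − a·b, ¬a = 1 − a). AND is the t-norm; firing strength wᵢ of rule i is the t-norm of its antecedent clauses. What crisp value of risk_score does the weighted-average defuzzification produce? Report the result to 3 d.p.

R1 (z=58.0): fair=0.54 → w = 0.5400
R2 (z=10.0): unstable=0.22, ¬poor=1−0.70=0.30; AND[a·b] → w = 0.0660
R3 (z=43.1): unstable=0.22, poor=0.70; AND[a·b] → w = 0.1540
R4 (z=47.0): unstable=0.22, good=0.50; AND[a·b] → w = 0.1100
Weighted average = (0.5400·58.0 + 0.0660·10.0 + 0.1540·43.1 + 0.1100·47.0) / (0.5400 + 0.0660 + 0.1540 + 0.1100)
  = 43.7874 / 0.8700 = 50.330

50.330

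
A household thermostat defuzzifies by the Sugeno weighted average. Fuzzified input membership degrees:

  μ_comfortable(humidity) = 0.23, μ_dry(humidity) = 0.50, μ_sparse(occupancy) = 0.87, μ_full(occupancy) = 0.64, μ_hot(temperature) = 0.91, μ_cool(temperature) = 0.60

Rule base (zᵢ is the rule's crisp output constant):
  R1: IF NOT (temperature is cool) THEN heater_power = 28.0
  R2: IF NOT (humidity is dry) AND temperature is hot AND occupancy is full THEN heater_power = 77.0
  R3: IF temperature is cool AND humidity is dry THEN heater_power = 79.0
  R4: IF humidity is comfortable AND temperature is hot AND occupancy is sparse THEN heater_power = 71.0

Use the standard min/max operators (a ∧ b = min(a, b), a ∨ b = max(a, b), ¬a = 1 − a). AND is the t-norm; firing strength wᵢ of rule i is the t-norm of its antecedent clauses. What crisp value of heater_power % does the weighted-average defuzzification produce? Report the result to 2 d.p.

64.74

R1 (z=28.0): ¬cool=1−0.60=0.40 → w = 0.40
R2 (z=77.0): ¬dry=1−0.50=0.50, hot=0.91, full=0.64; AND[min(a, b)] → w = 0.50
R3 (z=79.0): cool=0.60, dry=0.50; AND[min(a, b)] → w = 0.50
R4 (z=71.0): comfortable=0.23, hot=0.91, sparse=0.87; AND[min(a, b)] → w = 0.23
Weighted average = (0.40·28.0 + 0.50·77.0 + 0.50·79.0 + 0.23·71.0) / (0.40 + 0.50 + 0.50 + 0.23)
  = 105.5300 / 1.6300 = 64.74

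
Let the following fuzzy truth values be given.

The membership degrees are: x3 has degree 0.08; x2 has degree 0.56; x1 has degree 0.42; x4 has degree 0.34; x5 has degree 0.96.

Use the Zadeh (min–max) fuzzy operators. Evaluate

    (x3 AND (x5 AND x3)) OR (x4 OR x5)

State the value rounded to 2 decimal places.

x5 AND x3 = min(a, b) on (0.96, 0.08) = 0.08
x3 AND (x5 AND x3) = min(a, b) on (0.08, 0.08) = 0.08
x4 OR x5 = max(a, b) on (0.34, 0.96) = 0.96
(x3 AND (x5 AND x3)) OR (x4 OR x5) = max(a, b) on (0.08, 0.96) = 0.96

0.96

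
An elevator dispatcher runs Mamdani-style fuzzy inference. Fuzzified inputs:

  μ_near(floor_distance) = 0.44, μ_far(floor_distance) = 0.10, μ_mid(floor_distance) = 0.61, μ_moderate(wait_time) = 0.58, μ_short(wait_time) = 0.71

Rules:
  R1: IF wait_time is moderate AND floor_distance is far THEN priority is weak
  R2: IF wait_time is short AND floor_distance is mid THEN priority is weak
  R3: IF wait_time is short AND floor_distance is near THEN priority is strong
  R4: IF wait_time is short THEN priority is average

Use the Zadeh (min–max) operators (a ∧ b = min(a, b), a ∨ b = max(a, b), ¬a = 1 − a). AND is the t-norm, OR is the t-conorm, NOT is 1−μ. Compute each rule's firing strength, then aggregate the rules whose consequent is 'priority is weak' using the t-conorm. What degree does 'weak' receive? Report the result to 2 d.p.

R1: moderate=0.58, far=0.10; AND[min(a, b)] → w = 0.10
R2: short=0.71, mid=0.61; AND[min(a, b)] → w = 0.61
R3: short=0.71, near=0.44; AND[min(a, b)] → w = 0.44
R4: short=0.71 → w = 0.71
Rules with consequent 'weak': {R1, R2} → strengths 0.10, 0.61
Aggregate via t-conorm [max(a, b)]: 0.61

0.61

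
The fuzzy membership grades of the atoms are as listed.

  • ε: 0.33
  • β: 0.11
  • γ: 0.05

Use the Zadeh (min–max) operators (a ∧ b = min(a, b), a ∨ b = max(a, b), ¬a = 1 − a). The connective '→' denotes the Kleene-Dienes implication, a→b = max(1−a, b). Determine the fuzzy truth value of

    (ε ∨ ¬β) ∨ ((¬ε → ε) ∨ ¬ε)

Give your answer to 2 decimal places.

0.89

¬β = 1 − 0.11 = 0.89
ε ∨ ¬β = max(a, b) on (0.33, 0.89) = 0.89
¬ε = 1 − 0.33 = 0.67
¬ε → ε  [Kleene-Dienes: max(1−a, b)] with a=0.67, b=0.33 → 0.33
¬ε = 1 − 0.33 = 0.67
(¬ε → ε) ∨ ¬ε = max(a, b) on (0.33, 0.67) = 0.67
(ε ∨ ¬β) ∨ ((¬ε → ε) ∨ ¬ε) = max(a, b) on (0.89, 0.67) = 0.89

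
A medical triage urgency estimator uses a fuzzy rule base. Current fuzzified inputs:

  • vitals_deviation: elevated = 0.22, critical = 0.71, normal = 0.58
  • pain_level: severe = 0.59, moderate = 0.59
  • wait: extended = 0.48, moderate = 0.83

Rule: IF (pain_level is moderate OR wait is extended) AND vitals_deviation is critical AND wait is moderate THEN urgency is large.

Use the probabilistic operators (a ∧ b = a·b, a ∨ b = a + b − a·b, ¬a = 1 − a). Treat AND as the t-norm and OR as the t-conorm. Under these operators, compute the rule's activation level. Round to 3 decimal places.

firing strength: (moderate=0.59 OR extended=0.48) = 0.7868; AND[a·b] with critical=0.71, moderate=0.83 → w = 0.4637

0.464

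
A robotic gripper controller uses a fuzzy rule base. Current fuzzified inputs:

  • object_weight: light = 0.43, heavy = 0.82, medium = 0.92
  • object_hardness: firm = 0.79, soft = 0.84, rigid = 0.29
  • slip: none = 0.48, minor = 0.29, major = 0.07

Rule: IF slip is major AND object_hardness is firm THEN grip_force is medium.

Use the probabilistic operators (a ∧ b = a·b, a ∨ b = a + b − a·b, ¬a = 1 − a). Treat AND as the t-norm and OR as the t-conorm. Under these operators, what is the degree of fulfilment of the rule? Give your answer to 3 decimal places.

firing strength: major=0.07, firm=0.79; AND[a·b] → w = 0.0553

0.055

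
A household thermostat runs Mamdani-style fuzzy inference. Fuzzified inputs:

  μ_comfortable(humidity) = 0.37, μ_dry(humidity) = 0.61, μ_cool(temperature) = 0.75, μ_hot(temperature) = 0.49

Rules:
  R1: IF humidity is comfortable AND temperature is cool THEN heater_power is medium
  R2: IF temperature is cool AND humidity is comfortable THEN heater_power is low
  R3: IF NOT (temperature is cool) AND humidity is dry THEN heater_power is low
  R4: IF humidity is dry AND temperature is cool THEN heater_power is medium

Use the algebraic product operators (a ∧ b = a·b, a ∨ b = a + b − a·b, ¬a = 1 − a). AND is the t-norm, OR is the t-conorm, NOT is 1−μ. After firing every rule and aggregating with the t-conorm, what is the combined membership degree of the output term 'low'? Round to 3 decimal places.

R1: comfortable=0.37, cool=0.75; AND[a·b] → w = 0.2775
R2: cool=0.75, comfortable=0.37; AND[a·b] → w = 0.2775
R3: ¬cool=1−0.75=0.25, dry=0.61; AND[a·b] → w = 0.1525
R4: dry=0.61, cool=0.75; AND[a·b] → w = 0.4575
Rules with consequent 'low': {R2, R3} → strengths 0.2775, 0.1525
Aggregate via t-conorm [a + b − a·b]: 0.3877

0.388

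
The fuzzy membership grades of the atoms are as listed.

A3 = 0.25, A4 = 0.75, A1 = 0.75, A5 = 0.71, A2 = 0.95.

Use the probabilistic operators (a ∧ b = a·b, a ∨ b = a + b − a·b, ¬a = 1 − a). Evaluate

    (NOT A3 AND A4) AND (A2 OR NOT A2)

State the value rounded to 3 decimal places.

0.536

NOT A3 = 1 − 0.2500 = 0.7500
NOT A3 AND A4 = a·b on (0.7500, 0.7500) = 0.5625
NOT A2 = 1 − 0.9500 = 0.0500
A2 OR NOT A2 = a + b − a·b on (0.9500, 0.0500) = 0.9525
(NOT A3 AND A4) AND (A2 OR NOT A2) = a·b on (0.5625, 0.9525) = 0.5358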